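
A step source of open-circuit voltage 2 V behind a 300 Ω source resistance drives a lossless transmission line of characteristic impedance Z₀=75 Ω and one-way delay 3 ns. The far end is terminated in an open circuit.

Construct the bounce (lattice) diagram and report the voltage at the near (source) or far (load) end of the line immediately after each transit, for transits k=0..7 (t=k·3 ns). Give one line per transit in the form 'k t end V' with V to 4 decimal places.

0 0 source 0.4000
1 3 load 0.8000
2 6 source 1.0400
3 9 load 1.2800
4 12 source 1.4240
5 15 load 1.5680
6 18 source 1.6544
7 21 load 1.7408

Γ_L=1.000000, Γ_S=0.600000; launch V₁=2·75/375=0.400000
k=0 src: V=0.4000
k=1 load: inc=0.400000, refl=0.400000·1.000000=0.4000; V=0.000000+0.400000+0.400000=0.8000
k=2 src: inc=0.400000, refl=0.400000·0.600000=0.2400; V=0.400000+0.400000+0.240000=1.0400
k=3 load: inc=0.240000, refl=0.240000·1.000000=0.2400; V=0.800000+0.240000+0.240000=1.2800
k=4 src: inc=0.240000, refl=0.240000·0.600000=0.1440; V=1.040000+0.240000+0.144000=1.4240
k=5 load: inc=0.144000, refl=0.144000·1.000000=0.1440; V=1.280000+0.144000+0.144000=1.5680
k=6 src: inc=0.144000, refl=0.144000·0.600000=0.0864; V=1.424000+0.144000+0.086400=1.6544
k=7 load: inc=0.086400, refl=0.086400·1.000000=0.0864; V=1.568000+0.086400+0.086400=1.7408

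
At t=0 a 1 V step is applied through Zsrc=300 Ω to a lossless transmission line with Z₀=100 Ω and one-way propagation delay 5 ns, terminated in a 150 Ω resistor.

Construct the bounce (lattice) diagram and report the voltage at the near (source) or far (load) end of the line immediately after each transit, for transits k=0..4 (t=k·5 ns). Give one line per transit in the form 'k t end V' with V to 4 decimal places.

Γ_L=0.200000, Γ_S=0.500000; launch V₁=1·100/400=0.250000
k=0 src: V=0.2500
k=1 load: inc=0.250000, refl=0.250000·0.200000=0.0500; V=0.000000+0.250000+0.050000=0.3000
k=2 src: inc=0.050000, refl=0.050000·0.500000=0.0250; V=0.250000+0.050000+0.025000=0.3250
k=3 load: inc=0.025000, refl=0.025000·0.200000=0.0050; V=0.300000+0.025000+0.005000=0.3300
k=4 src: inc=0.005000, refl=0.005000·0.500000=0.0025; V=0.325000+0.005000+0.002500=0.3325

0 0 source 0.2500
1 5 load 0.3000
2 10 source 0.3250
3 15 load 0.3300
4 20 source 0.3325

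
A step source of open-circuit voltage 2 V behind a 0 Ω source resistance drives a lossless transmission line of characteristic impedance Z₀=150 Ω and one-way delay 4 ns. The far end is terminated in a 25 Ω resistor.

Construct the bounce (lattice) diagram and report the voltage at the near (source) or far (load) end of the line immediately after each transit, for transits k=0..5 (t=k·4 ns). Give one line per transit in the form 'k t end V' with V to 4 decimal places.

0 0 source 2.0000
1 4 load 0.5714
2 8 source 2.0000
3 12 load 0.9796
4 16 source 2.0000
5 20 load 1.2711

Γ_L=-0.714286, Γ_S=-1.000000; launch V₁=2·150/150=2.000000
k=0 src: V=2.0000
k=1 load: inc=2.000000, refl=2.000000·-0.714286=-1.4286; V=0.000000+2.000000+-1.428571=0.5714
k=2 src: inc=-1.428571, refl=-1.428571·-1.000000=1.4286; V=2.000000+-1.428571+1.428571=2.0000
k=3 load: inc=1.428571, refl=1.428571·-0.714286=-1.0204; V=0.571429+1.428571+-1.020408=0.9796
k=4 src: inc=-1.020408, refl=-1.020408·-1.000000=1.0204; V=2.000000+-1.020408+1.020408=2.0000
k=5 load: inc=1.020408, refl=1.020408·-0.714286=-0.7289; V=0.979592+1.020408+-0.728863=1.2711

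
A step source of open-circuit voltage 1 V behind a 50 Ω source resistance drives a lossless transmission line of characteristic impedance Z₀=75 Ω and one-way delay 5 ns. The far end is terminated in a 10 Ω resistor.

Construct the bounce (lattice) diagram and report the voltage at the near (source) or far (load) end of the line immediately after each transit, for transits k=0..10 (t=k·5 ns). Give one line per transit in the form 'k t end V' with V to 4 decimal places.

0 0 source 0.6000
1 5 load 0.1412
2 10 source 0.2329
3 15 load 0.1628
4 20 source 0.1768
5 25 load 0.1661
6 30 source 0.1682
7 35 load 0.1666
8 40 source 0.1669
9 45 load 0.1667
10 50 source 0.1667

Γ_L=-0.764706, Γ_S=-0.200000; launch V₁=1·75/125=0.600000
k=0 src: V=0.6000
k=1 load: inc=0.600000, refl=0.600000·-0.764706=-0.4588; V=0.000000+0.600000+-0.458824=0.1412
k=2 src: inc=-0.458824, refl=-0.458824·-0.200000=0.0918; V=0.600000+-0.458824+0.091765=0.2329
k=3 load: inc=0.091765, refl=0.091765·-0.764706=-0.0702; V=0.141176+0.091765+-0.070173=0.1628
k=4 src: inc=-0.070173, refl=-0.070173·-0.200000=0.0140; V=0.232941+-0.070173+0.014035=0.1768
k=5 load: inc=0.014035, refl=0.014035·-0.764706=-0.0107; V=0.162768+0.014035+-0.010732=0.1661
k=6 src: inc=-0.010732, refl=-0.010732·-0.200000=0.0021; V=0.176803+-0.010732+0.002146=0.1682
k=7 load: inc=0.002146, refl=0.002146·-0.764706=-0.0016; V=0.166070+0.002146+-0.001641=0.1666
k=8 src: inc=-0.001641, refl=-0.001641·-0.200000=0.0003; V=0.168217+-0.001641+0.000328=0.1669
k=9 load: inc=0.000328, refl=0.000328·-0.764706=-0.0003; V=0.166575+0.000328+-0.000251=0.1667
k=10 src: inc=-0.000251, refl=-0.000251·-0.200000=0.0001; V=0.166904+-0.000251+0.000050=0.1667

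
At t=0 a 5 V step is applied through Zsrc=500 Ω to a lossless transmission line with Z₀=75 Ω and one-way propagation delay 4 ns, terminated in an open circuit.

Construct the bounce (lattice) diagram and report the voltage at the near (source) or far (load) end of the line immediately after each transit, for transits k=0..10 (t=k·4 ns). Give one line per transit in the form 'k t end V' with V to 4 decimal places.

Γ_L=1.000000, Γ_S=0.739130; launch V₁=5·75/575=0.652174
k=0 src: V=0.6522
k=1 load: inc=0.652174, refl=0.652174·1.000000=0.6522; V=0.000000+0.652174+0.652174=1.3043
k=2 src: inc=0.652174, refl=0.652174·0.739130=0.4820; V=0.652174+0.652174+0.482042=1.7864
k=3 load: inc=0.482042, refl=0.482042·1.000000=0.4820; V=1.304348+0.482042+0.482042=2.2684
k=4 src: inc=0.482042, refl=0.482042·0.739130=0.3563; V=1.786389+0.482042+0.356292=2.6247
k=5 load: inc=0.356292, refl=0.356292·1.000000=0.3563; V=2.268431+0.356292+0.356292=2.9810
k=6 src: inc=0.356292, refl=0.356292·0.739130=0.2633; V=2.624723+0.356292+0.263346=3.2444
k=7 load: inc=0.263346, refl=0.263346·1.000000=0.2633; V=2.981014+0.263346+0.263346=3.5077
k=8 src: inc=0.263346, refl=0.263346·0.739130=0.1946; V=3.244360+0.263346+0.194647=3.7024
k=9 load: inc=0.194647, refl=0.194647·1.000000=0.1946; V=3.507706+0.194647+0.194647=3.8970
k=10 src: inc=0.194647, refl=0.194647·0.739130=0.1439; V=3.702353+0.194647+0.143870=4.0409

0 0 source 0.6522
1 4 load 1.3043
2 8 source 1.7864
3 12 load 2.2684
4 16 source 2.6247
5 20 load 2.9810
6 24 source 3.2444
7 28 load 3.5077
8 32 source 3.7024
9 36 load 3.8970
10 40 source 4.0409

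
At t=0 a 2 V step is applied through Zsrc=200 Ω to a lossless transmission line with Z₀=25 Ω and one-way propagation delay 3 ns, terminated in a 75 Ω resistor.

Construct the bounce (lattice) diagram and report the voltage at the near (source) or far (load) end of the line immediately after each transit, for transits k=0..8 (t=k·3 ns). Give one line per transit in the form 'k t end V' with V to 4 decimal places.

Γ_L=0.500000, Γ_S=0.777778; launch V₁=2·25/225=0.222222
k=0 src: V=0.2222
k=1 load: inc=0.222222, refl=0.222222·0.500000=0.1111; V=0.000000+0.222222+0.111111=0.3333
k=2 src: inc=0.111111, refl=0.111111·0.777778=0.0864; V=0.222222+0.111111+0.086420=0.4198
k=3 load: inc=0.086420, refl=0.086420·0.500000=0.0432; V=0.333333+0.086420+0.043210=0.4630
k=4 src: inc=0.043210, refl=0.043210·0.777778=0.0336; V=0.419753+0.043210+0.033608=0.4966
k=5 load: inc=0.033608, refl=0.033608·0.500000=0.0168; V=0.462963+0.033608+0.016804=0.5134
k=6 src: inc=0.016804, refl=0.016804·0.777778=0.0131; V=0.496571+0.016804+0.013070=0.5264
k=7 load: inc=0.013070, refl=0.013070·0.500000=0.0065; V=0.513374+0.013070+0.006535=0.5330
k=8 src: inc=0.006535, refl=0.006535·0.777778=0.0051; V=0.526444+0.006535+0.005083=0.5381

0 0 source 0.2222
1 3 load 0.3333
2 6 source 0.4198
3 9 load 0.4630
4 12 source 0.4966
5 15 load 0.5134
6 18 source 0.5264
7 21 load 0.5330
8 24 source 0.5381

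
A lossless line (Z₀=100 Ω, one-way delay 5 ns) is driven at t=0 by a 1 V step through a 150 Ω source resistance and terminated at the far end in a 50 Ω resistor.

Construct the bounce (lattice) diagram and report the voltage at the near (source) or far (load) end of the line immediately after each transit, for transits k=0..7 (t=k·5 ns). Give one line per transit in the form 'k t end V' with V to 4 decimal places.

Γ_L=-0.333333, Γ_S=0.200000; launch V₁=1·100/250=0.400000
k=0 src: V=0.4000
k=1 load: inc=0.400000, refl=0.400000·-0.333333=-0.1333; V=0.000000+0.400000+-0.133333=0.2667
k=2 src: inc=-0.133333, refl=-0.133333·0.200000=-0.0267; V=0.400000+-0.133333+-0.026667=0.2400
k=3 load: inc=-0.026667, refl=-0.026667·-0.333333=0.0089; V=0.266667+-0.026667+0.008889=0.2489
k=4 src: inc=0.008889, refl=0.008889·0.200000=0.0018; V=0.240000+0.008889+0.001778=0.2507
k=5 load: inc=0.001778, refl=0.001778·-0.333333=-0.0006; V=0.248889+0.001778+-0.000593=0.2501
k=6 src: inc=-0.000593, refl=-0.000593·0.200000=-0.0001; V=0.250667+-0.000593+-0.000119=0.2500
k=7 load: inc=-0.000119, refl=-0.000119·-0.333333=0.0000; V=0.250074+-0.000119+0.000040=0.2500

0 0 source 0.4000
1 5 load 0.2667
2 10 source 0.2400
3 15 load 0.2489
4 20 source 0.2507
5 25 load 0.2501
6 30 source 0.2500
7 35 load 0.2500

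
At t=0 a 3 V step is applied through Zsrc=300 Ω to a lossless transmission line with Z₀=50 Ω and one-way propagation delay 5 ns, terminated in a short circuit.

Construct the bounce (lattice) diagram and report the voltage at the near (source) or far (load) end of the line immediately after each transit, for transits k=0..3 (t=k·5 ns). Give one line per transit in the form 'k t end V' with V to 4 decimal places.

Γ_L=-1.000000, Γ_S=0.714286; launch V₁=3·50/350=0.428571
k=0 src: V=0.4286
k=1 load: inc=0.428571, refl=0.428571·-1.000000=-0.4286; V=0.000000+0.428571+-0.428571=0.0000
k=2 src: inc=-0.428571, refl=-0.428571·0.714286=-0.3061; V=0.428571+-0.428571+-0.306122=-0.3061
k=3 load: inc=-0.306122, refl=-0.306122·-1.000000=0.3061; V=0.000000+-0.306122+0.306122=0.0000

0 0 source 0.4286
1 5 load 0.0000
2 10 source -0.3061
3 15 load 0.0000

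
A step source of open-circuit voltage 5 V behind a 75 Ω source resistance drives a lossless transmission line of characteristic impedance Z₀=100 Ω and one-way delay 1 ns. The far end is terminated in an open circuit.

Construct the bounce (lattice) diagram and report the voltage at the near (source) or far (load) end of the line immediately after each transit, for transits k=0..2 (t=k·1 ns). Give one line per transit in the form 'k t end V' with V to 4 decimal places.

0 0 source 2.8571
1 1 load 5.7143
2 2 source 5.3061

Γ_L=1.000000, Γ_S=-0.142857; launch V₁=5·100/175=2.857143
k=0 src: V=2.8571
k=1 load: inc=2.857143, refl=2.857143·1.000000=2.8571; V=0.000000+2.857143+2.857143=5.7143
k=2 src: inc=2.857143, refl=2.857143·-0.142857=-0.4082; V=2.857143+2.857143+-0.408163=5.3061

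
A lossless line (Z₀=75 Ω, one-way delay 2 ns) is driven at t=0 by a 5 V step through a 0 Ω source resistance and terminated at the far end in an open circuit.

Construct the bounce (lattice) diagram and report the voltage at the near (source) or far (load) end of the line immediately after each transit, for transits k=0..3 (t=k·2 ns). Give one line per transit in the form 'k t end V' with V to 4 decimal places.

Γ_L=1.000000, Γ_S=-1.000000; launch V₁=5·75/75=5.000000
k=0 src: V=5.0000
k=1 load: inc=5.000000, refl=5.000000·1.000000=5.0000; V=0.000000+5.000000+5.000000=10.0000
k=2 src: inc=5.000000, refl=5.000000·-1.000000=-5.0000; V=5.000000+5.000000+-5.000000=5.0000
k=3 load: inc=-5.000000, refl=-5.000000·1.000000=-5.0000; V=10.000000+-5.000000+-5.000000=0.0000

0 0 source 5.0000
1 2 load 10.0000
2 4 source 5.0000
3 6 load 0.0000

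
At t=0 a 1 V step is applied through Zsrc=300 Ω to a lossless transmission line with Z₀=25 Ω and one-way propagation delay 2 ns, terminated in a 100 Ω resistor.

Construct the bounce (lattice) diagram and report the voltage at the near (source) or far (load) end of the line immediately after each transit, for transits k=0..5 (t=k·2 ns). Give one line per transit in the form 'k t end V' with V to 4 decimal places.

0 0 source 0.0769
1 2 load 0.1231
2 4 source 0.1621
3 6 load 0.1856
4 8 source 0.2054
5 10 load 0.2173

Γ_L=0.600000, Γ_S=0.846154; launch V₁=1·25/325=0.076923
k=0 src: V=0.0769
k=1 load: inc=0.076923, refl=0.076923·0.600000=0.0462; V=0.000000+0.076923+0.046154=0.1231
k=2 src: inc=0.046154, refl=0.046154·0.846154=0.0391; V=0.076923+0.046154+0.039053=0.1621
k=3 load: inc=0.039053, refl=0.039053·0.600000=0.0234; V=0.123077+0.039053+0.023432=0.1856
k=4 src: inc=0.023432, refl=0.023432·0.846154=0.0198; V=0.162130+0.023432+0.019827=0.2054
k=5 load: inc=0.019827, refl=0.019827·0.600000=0.0119; V=0.185562+0.019827+0.011896=0.2173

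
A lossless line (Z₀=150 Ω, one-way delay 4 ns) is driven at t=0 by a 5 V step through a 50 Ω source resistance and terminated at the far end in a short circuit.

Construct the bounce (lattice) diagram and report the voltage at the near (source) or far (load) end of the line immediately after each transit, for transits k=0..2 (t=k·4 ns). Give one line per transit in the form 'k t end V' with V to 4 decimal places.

Γ_L=-1.000000, Γ_S=-0.500000; launch V₁=5·150/200=3.750000
k=0 src: V=3.7500
k=1 load: inc=3.750000, refl=3.750000·-1.000000=-3.7500; V=0.000000+3.750000+-3.750000=0.0000
k=2 src: inc=-3.750000, refl=-3.750000·-0.500000=1.8750; V=3.750000+-3.750000+1.875000=1.8750

0 0 source 3.7500
1 4 load 0.0000
2 8 source 1.8750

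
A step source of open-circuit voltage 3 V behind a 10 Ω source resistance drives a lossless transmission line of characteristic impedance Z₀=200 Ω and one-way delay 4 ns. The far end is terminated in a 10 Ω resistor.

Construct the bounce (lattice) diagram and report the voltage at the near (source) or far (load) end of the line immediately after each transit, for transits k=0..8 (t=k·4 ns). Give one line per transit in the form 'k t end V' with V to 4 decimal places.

0 0 source 2.8571
1 4 load 0.2721
2 8 source 2.6109
3 12 load 0.4949
4 16 source 2.4094
5 20 load 0.6772
6 24 source 2.2444
7 28 load 0.8265
8 32 source 2.1094

Γ_L=-0.904762, Γ_S=-0.904762; launch V₁=3·200/210=2.857143
k=0 src: V=2.8571
k=1 load: inc=2.857143, refl=2.857143·-0.904762=-2.5850; V=0.000000+2.857143+-2.585034=0.2721
k=2 src: inc=-2.585034, refl=-2.585034·-0.904762=2.3388; V=2.857143+-2.585034+2.338840=2.6109
k=3 load: inc=2.338840, refl=2.338840·-0.904762=-2.1161; V=0.272109+2.338840+-2.116094=0.4949
k=4 src: inc=-2.116094, refl=-2.116094·-0.904762=1.9146; V=2.610949+-2.116094+1.914561=2.4094
k=5 load: inc=1.914561, refl=1.914561·-0.904762=-1.7322; V=0.494856+1.914561+-1.732222=0.6772
k=6 src: inc=-1.732222, refl=-1.732222·-0.904762=1.5672; V=2.409416+-1.732222+1.567248=2.2444
k=7 load: inc=1.567248, refl=1.567248·-0.904762=-1.4180; V=0.677195+1.567248+-1.417987=0.8265
k=8 src: inc=-1.417987, refl=-1.417987·-0.904762=1.2829; V=2.244443+-1.417987+1.282940=2.1094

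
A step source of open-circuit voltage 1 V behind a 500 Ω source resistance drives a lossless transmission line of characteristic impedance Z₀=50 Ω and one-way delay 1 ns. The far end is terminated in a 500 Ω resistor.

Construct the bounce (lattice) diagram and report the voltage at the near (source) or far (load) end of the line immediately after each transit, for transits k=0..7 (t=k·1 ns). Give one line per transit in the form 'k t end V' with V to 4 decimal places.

0 0 source 0.0909
1 1 load 0.1653
2 2 source 0.2261
3 3 load 0.2759
4 4 source 0.3167
5 5 load 0.3500
6 6 source 0.3773
7 7 load 0.3996

Γ_L=0.818182, Γ_S=0.818182; launch V₁=1·50/550=0.090909
k=0 src: V=0.0909
k=1 load: inc=0.090909, refl=0.090909·0.818182=0.0744; V=0.000000+0.090909+0.074380=0.1653
k=2 src: inc=0.074380, refl=0.074380·0.818182=0.0609; V=0.090909+0.074380+0.060856=0.2261
k=3 load: inc=0.060856, refl=0.060856·0.818182=0.0498; V=0.165289+0.060856+0.049792=0.2759
k=4 src: inc=0.049792, refl=0.049792·0.818182=0.0407; V=0.226146+0.049792+0.040739=0.3167
k=5 load: inc=0.040739, refl=0.040739·0.818182=0.0333; V=0.275937+0.040739+0.033332=0.3500
k=6 src: inc=0.033332, refl=0.033332·0.818182=0.0273; V=0.316676+0.033332+0.027271=0.3773
k=7 load: inc=0.027271, refl=0.027271·0.818182=0.0223; V=0.350008+0.027271+0.022313=0.3996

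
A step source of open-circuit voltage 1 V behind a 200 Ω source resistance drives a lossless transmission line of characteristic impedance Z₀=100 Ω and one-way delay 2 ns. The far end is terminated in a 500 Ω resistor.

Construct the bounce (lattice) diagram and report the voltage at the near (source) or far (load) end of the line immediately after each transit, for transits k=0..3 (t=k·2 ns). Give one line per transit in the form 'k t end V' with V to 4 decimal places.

Γ_L=0.666667, Γ_S=0.333333; launch V₁=1·100/300=0.333333
k=0 src: V=0.3333
k=1 load: inc=0.333333, refl=0.333333·0.666667=0.2222; V=0.000000+0.333333+0.222222=0.5556
k=2 src: inc=0.222222, refl=0.222222·0.333333=0.0741; V=0.333333+0.222222+0.074074=0.6296
k=3 load: inc=0.074074, refl=0.074074·0.666667=0.0494; V=0.555556+0.074074+0.049383=0.6790

0 0 source 0.3333
1 2 load 0.5556
2 4 source 0.6296
3 6 load 0.6790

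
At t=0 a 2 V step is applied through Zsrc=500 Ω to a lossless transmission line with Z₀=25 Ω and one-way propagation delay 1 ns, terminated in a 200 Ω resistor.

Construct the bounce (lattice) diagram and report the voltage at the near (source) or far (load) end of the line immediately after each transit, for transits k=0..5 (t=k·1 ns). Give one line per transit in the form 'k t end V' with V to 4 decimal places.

Γ_L=0.777778, Γ_S=0.904762; launch V₁=2·25/525=0.095238
k=0 src: V=0.0952
k=1 load: inc=0.095238, refl=0.095238·0.777778=0.0741; V=0.000000+0.095238+0.074074=0.1693
k=2 src: inc=0.074074, refl=0.074074·0.904762=0.0670; V=0.095238+0.074074+0.067019=0.2363
k=3 load: inc=0.067019, refl=0.067019·0.777778=0.0521; V=0.169312+0.067019+0.052126=0.2885
k=4 src: inc=0.052126, refl=0.052126·0.904762=0.0472; V=0.236332+0.052126+0.047162=0.3356
k=5 load: inc=0.047162, refl=0.047162·0.777778=0.0367; V=0.288458+0.047162+0.036681=0.3723

0 0 source 0.0952
1 1 load 0.1693
2 2 source 0.2363
3 3 load 0.2885
4 4 source 0.3356
5 5 load 0.3723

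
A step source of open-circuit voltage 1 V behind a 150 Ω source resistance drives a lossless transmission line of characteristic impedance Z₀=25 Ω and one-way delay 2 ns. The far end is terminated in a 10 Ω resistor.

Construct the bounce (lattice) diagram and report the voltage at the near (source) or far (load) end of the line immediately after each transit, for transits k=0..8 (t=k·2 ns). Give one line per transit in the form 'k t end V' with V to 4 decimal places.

0 0 source 0.1429
1 2 load 0.0816
2 4 source 0.0379
3 6 load 0.0566
4 8 source 0.0700
5 10 load 0.0643
6 12 source 0.0602
7 14 load 0.0620
8 16 source 0.0632

Γ_L=-0.428571, Γ_S=0.714286; launch V₁=1·25/175=0.142857
k=0 src: V=0.1429
k=1 load: inc=0.142857, refl=0.142857·-0.428571=-0.0612; V=0.000000+0.142857+-0.061224=0.0816
k=2 src: inc=-0.061224, refl=-0.061224·0.714286=-0.0437; V=0.142857+-0.061224+-0.043732=0.0379
k=3 load: inc=-0.043732, refl=-0.043732·-0.428571=0.0187; V=0.081633+-0.043732+0.018742=0.0566
k=4 src: inc=0.018742, refl=0.018742·0.714286=0.0134; V=0.037901+0.018742+0.013387=0.0700
k=5 load: inc=0.013387, refl=0.013387·-0.428571=-0.0057; V=0.056643+0.013387+-0.005737=0.0643
k=6 src: inc=-0.005737, refl=-0.005737·0.714286=-0.0041; V=0.070030+-0.005737+-0.004098=0.0602
k=7 load: inc=-0.004098, refl=-0.004098·-0.428571=0.0018; V=0.064293+-0.004098+0.001756=0.0620
k=8 src: inc=0.001756, refl=0.001756·0.714286=0.0013; V=0.060195+0.001756+0.001255=0.0632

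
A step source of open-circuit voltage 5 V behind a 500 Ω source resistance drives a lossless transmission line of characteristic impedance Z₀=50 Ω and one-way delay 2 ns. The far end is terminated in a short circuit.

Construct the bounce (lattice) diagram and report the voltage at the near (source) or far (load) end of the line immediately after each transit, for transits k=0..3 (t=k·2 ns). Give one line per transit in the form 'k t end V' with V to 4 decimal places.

Γ_L=-1.000000, Γ_S=0.818182; launch V₁=5·50/550=0.454545
k=0 src: V=0.4545
k=1 load: inc=0.454545, refl=0.454545·-1.000000=-0.4545; V=0.000000+0.454545+-0.454545=0.0000
k=2 src: inc=-0.454545, refl=-0.454545·0.818182=-0.3719; V=0.454545+-0.454545+-0.371901=-0.3719
k=3 load: inc=-0.371901, refl=-0.371901·-1.000000=0.3719; V=0.000000+-0.371901+0.371901=0.0000

0 0 source 0.4545
1 2 load 0.0000
2 4 source -0.3719
3 6 load 0.0000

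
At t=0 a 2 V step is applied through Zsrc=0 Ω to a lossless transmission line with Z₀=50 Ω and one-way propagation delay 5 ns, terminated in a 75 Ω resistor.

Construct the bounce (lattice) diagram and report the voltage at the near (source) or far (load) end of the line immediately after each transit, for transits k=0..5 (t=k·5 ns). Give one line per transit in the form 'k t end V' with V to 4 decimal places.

Γ_L=0.200000, Γ_S=-1.000000; launch V₁=2·50/50=2.000000
k=0 src: V=2.0000
k=1 load: inc=2.000000, refl=2.000000·0.200000=0.4000; V=0.000000+2.000000+0.400000=2.4000
k=2 src: inc=0.400000, refl=0.400000·-1.000000=-0.4000; V=2.000000+0.400000+-0.400000=2.0000
k=3 load: inc=-0.400000, refl=-0.400000·0.200000=-0.0800; V=2.400000+-0.400000+-0.080000=1.9200
k=4 src: inc=-0.080000, refl=-0.080000·-1.000000=0.0800; V=2.000000+-0.080000+0.080000=2.0000
k=5 load: inc=0.080000, refl=0.080000·0.200000=0.0160; V=1.920000+0.080000+0.016000=2.0160

0 0 source 2.0000
1 5 load 2.4000
2 10 source 2.0000
3 15 load 1.9200
4 20 source 2.0000
5 25 load 2.0160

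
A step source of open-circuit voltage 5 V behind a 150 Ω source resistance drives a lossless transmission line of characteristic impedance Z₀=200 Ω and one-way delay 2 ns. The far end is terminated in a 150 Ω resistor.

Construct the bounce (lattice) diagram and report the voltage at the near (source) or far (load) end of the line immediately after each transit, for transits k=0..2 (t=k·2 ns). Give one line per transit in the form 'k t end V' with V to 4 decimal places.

Γ_L=-0.142857, Γ_S=-0.142857; launch V₁=5·200/350=2.857143
k=0 src: V=2.8571
k=1 load: inc=2.857143, refl=2.857143·-0.142857=-0.4082; V=0.000000+2.857143+-0.408163=2.4490
k=2 src: inc=-0.408163, refl=-0.408163·-0.142857=0.0583; V=2.857143+-0.408163+0.058309=2.5073

0 0 source 2.8571
1 2 load 2.4490
2 4 source 2.5073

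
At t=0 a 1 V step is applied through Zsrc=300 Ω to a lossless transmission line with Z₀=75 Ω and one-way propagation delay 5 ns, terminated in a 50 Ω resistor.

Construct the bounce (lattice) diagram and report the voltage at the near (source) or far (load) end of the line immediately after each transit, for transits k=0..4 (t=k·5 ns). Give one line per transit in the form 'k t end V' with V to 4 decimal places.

0 0 source 0.2000
1 5 load 0.1600
2 10 source 0.1360
3 15 load 0.1408
4 20 source 0.1437

Γ_L=-0.200000, Γ_S=0.600000; launch V₁=1·75/375=0.200000
k=0 src: V=0.2000
k=1 load: inc=0.200000, refl=0.200000·-0.200000=-0.0400; V=0.000000+0.200000+-0.040000=0.1600
k=2 src: inc=-0.040000, refl=-0.040000·0.600000=-0.0240; V=0.200000+-0.040000+-0.024000=0.1360
k=3 load: inc=-0.024000, refl=-0.024000·-0.200000=0.0048; V=0.160000+-0.024000+0.004800=0.1408
k=4 src: inc=0.004800, refl=0.004800·0.600000=0.0029; V=0.136000+0.004800+0.002880=0.1437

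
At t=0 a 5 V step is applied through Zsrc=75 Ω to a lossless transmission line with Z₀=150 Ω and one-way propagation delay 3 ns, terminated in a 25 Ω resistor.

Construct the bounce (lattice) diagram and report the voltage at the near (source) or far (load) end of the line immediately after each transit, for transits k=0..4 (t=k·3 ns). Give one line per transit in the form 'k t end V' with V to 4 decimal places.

Γ_L=-0.714286, Γ_S=-0.333333; launch V₁=5·150/225=3.333333
k=0 src: V=3.3333
k=1 load: inc=3.333333, refl=3.333333·-0.714286=-2.3810; V=0.000000+3.333333+-2.380952=0.9524
k=2 src: inc=-2.380952, refl=-2.380952·-0.333333=0.7937; V=3.333333+-2.380952+0.793651=1.7460
k=3 load: inc=0.793651, refl=0.793651·-0.714286=-0.5669; V=0.952381+0.793651+-0.566893=1.1791
k=4 src: inc=-0.566893, refl=-0.566893·-0.333333=0.1890; V=1.746032+-0.566893+0.188964=1.3681

0 0 source 3.3333
1 3 load 0.9524
2 6 source 1.7460
3 9 load 1.1791
4 12 source 1.3681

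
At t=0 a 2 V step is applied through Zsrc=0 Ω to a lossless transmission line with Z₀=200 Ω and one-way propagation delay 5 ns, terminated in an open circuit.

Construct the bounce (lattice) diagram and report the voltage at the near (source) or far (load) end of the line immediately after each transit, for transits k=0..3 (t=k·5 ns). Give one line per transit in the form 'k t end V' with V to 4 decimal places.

0 0 source 2.0000
1 5 load 4.0000
2 10 source 2.0000
3 15 load 0.0000

Γ_L=1.000000, Γ_S=-1.000000; launch V₁=2·200/200=2.000000
k=0 src: V=2.0000
k=1 load: inc=2.000000, refl=2.000000·1.000000=2.0000; V=0.000000+2.000000+2.000000=4.0000
k=2 src: inc=2.000000, refl=2.000000·-1.000000=-2.0000; V=2.000000+2.000000+-2.000000=2.0000
k=3 load: inc=-2.000000, refl=-2.000000·1.000000=-2.0000; V=4.000000+-2.000000+-2.000000=0.0000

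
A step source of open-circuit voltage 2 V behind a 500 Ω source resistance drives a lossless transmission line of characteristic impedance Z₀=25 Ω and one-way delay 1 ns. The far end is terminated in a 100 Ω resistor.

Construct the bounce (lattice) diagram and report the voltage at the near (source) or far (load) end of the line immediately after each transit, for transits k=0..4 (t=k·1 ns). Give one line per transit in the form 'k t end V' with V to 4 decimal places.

0 0 source 0.0952
1 1 load 0.1524
2 2 source 0.2041
3 3 load 0.2351
4 4 source 0.2632

Γ_L=0.600000, Γ_S=0.904762; launch V₁=2·25/525=0.095238
k=0 src: V=0.0952
k=1 load: inc=0.095238, refl=0.095238·0.600000=0.0571; V=0.000000+0.095238+0.057143=0.1524
k=2 src: inc=0.057143, refl=0.057143·0.904762=0.0517; V=0.095238+0.057143+0.051701=0.2041
k=3 load: inc=0.051701, refl=0.051701·0.600000=0.0310; V=0.152381+0.051701+0.031020=0.2351
k=4 src: inc=0.031020, refl=0.031020·0.904762=0.0281; V=0.204082+0.031020+0.028066=0.2632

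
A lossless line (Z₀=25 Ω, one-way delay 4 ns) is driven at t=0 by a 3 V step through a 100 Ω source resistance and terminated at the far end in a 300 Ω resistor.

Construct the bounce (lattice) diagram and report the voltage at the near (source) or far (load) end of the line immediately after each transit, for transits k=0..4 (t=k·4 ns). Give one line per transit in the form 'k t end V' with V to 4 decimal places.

Γ_L=0.846154, Γ_S=0.600000; launch V₁=3·25/125=0.600000
k=0 src: V=0.6000
k=1 load: inc=0.600000, refl=0.600000·0.846154=0.5077; V=0.000000+0.600000+0.507692=1.1077
k=2 src: inc=0.507692, refl=0.507692·0.600000=0.3046; V=0.600000+0.507692+0.304615=1.4123
k=3 load: inc=0.304615, refl=0.304615·0.846154=0.2578; V=1.107692+0.304615+0.257751=1.6701
k=4 src: inc=0.257751, refl=0.257751·0.600000=0.1547; V=1.412308+0.257751+0.154651=1.8247

0 0 source 0.6000
1 4 load 1.1077
2 8 source 1.4123
3 12 load 1.6701
4 16 source 1.8247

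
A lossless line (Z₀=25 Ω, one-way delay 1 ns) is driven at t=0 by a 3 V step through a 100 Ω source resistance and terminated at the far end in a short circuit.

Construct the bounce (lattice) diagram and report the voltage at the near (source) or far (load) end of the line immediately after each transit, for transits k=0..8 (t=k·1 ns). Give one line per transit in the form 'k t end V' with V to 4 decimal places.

Γ_L=-1.000000, Γ_S=0.600000; launch V₁=3·25/125=0.600000
k=0 src: V=0.6000
k=1 load: inc=0.600000, refl=0.600000·-1.000000=-0.6000; V=0.000000+0.600000+-0.600000=0.0000
k=2 src: inc=-0.600000, refl=-0.600000·0.600000=-0.3600; V=0.600000+-0.600000+-0.360000=-0.3600
k=3 load: inc=-0.360000, refl=-0.360000·-1.000000=0.3600; V=0.000000+-0.360000+0.360000=0.0000
k=4 src: inc=0.360000, refl=0.360000·0.600000=0.2160; V=-0.360000+0.360000+0.216000=0.2160
k=5 load: inc=0.216000, refl=0.216000·-1.000000=-0.2160; V=0.000000+0.216000+-0.216000=0.0000
k=6 src: inc=-0.216000, refl=-0.216000·0.600000=-0.1296; V=0.216000+-0.216000+-0.129600=-0.1296
k=7 load: inc=-0.129600, refl=-0.129600·-1.000000=0.1296; V=0.000000+-0.129600+0.129600=0.0000
k=8 src: inc=0.129600, refl=0.129600·0.600000=0.0778; V=-0.129600+0.129600+0.077760=0.0778

0 0 source 0.6000
1 1 load 0.0000
2 2 source -0.3600
3 3 load 0.0000
4 4 source 0.2160
5 5 load 0.0000
6 6 source -0.1296
7 7 load 0.0000
8 8 source 0.0778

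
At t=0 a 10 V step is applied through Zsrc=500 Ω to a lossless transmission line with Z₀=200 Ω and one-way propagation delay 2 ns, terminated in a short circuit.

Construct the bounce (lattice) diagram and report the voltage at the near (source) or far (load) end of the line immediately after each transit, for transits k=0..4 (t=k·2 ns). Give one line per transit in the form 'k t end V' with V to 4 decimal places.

0 0 source 2.8571
1 2 load 0.0000
2 4 source -1.2245
3 6 load 0.0000
4 8 source 0.5248

Γ_L=-1.000000, Γ_S=0.428571; launch V₁=10·200/700=2.857143
k=0 src: V=2.8571
k=1 load: inc=2.857143, refl=2.857143·-1.000000=-2.8571; V=0.000000+2.857143+-2.857143=0.0000
k=2 src: inc=-2.857143, refl=-2.857143·0.428571=-1.2245; V=2.857143+-2.857143+-1.224490=-1.2245
k=3 load: inc=-1.224490, refl=-1.224490·-1.000000=1.2245; V=0.000000+-1.224490+1.224490=0.0000
k=4 src: inc=1.224490, refl=1.224490·0.428571=0.5248; V=-1.224490+1.224490+0.524781=0.5248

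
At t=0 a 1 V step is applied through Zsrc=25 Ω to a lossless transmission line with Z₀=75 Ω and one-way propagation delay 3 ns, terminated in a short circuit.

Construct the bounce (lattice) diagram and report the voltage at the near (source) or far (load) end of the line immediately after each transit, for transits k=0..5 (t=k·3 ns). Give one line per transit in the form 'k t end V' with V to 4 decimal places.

Γ_L=-1.000000, Γ_S=-0.500000; launch V₁=1·75/100=0.750000
k=0 src: V=0.7500
k=1 load: inc=0.750000, refl=0.750000·-1.000000=-0.7500; V=0.000000+0.750000+-0.750000=0.0000
k=2 src: inc=-0.750000, refl=-0.750000·-0.500000=0.3750; V=0.750000+-0.750000+0.375000=0.3750
k=3 load: inc=0.375000, refl=0.375000·-1.000000=-0.3750; V=0.000000+0.375000+-0.375000=0.0000
k=4 src: inc=-0.375000, refl=-0.375000·-0.500000=0.1875; V=0.375000+-0.375000+0.187500=0.1875
k=5 load: inc=0.187500, refl=0.187500·-1.000000=-0.1875; V=0.000000+0.187500+-0.187500=0.0000

0 0 source 0.7500
1 3 load 0.0000
2 6 source 0.3750
3 9 load 0.0000
4 12 source 0.1875
5 15 load 0.0000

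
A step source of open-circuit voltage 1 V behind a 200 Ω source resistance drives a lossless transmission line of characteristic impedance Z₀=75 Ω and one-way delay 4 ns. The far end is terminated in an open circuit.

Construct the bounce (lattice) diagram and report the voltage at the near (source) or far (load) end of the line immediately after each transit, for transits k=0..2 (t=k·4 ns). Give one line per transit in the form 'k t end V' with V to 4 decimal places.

Γ_L=1.000000, Γ_S=0.454545; launch V₁=1·75/275=0.272727
k=0 src: V=0.2727
k=1 load: inc=0.272727, refl=0.272727·1.000000=0.2727; V=0.000000+0.272727+0.272727=0.5455
k=2 src: inc=0.272727, refl=0.272727·0.454545=0.1240; V=0.272727+0.272727+0.123967=0.6694

0 0 source 0.2727
1 4 load 0.5455
2 8 source 0.6694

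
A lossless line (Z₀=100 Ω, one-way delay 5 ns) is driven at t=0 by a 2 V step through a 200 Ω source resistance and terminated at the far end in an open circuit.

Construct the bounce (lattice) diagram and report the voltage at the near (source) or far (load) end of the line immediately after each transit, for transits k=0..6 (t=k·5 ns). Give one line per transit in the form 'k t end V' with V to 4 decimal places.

0 0 source 0.6667
1 5 load 1.3333
2 10 source 1.5556
3 15 load 1.7778
4 20 source 1.8519
5 25 load 1.9259
6 30 source 1.9506

Γ_L=1.000000, Γ_S=0.333333; launch V₁=2·100/300=0.666667
k=0 src: V=0.6667
k=1 load: inc=0.666667, refl=0.666667·1.000000=0.6667; V=0.000000+0.666667+0.666667=1.3333
k=2 src: inc=0.666667, refl=0.666667·0.333333=0.2222; V=0.666667+0.666667+0.222222=1.5556
k=3 load: inc=0.222222, refl=0.222222·1.000000=0.2222; V=1.333333+0.222222+0.222222=1.7778
k=4 src: inc=0.222222, refl=0.222222·0.333333=0.0741; V=1.555556+0.222222+0.074074=1.8519
k=5 load: inc=0.074074, refl=0.074074·1.000000=0.0741; V=1.777778+0.074074+0.074074=1.9259
k=6 src: inc=0.074074, refl=0.074074·0.333333=0.0247; V=1.851852+0.074074+0.024691=1.9506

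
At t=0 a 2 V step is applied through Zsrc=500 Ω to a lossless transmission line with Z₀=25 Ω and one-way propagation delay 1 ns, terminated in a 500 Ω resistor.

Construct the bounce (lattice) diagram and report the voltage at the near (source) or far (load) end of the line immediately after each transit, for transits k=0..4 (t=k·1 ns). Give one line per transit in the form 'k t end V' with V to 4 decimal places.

0 0 source 0.0952
1 1 load 0.1814
2 2 source 0.2594
3 3 load 0.3299
4 4 source 0.3937

Γ_L=0.904762, Γ_S=0.904762; launch V₁=2·25/525=0.095238
k=0 src: V=0.0952
k=1 load: inc=0.095238, refl=0.095238·0.904762=0.0862; V=0.000000+0.095238+0.086168=0.1814
k=2 src: inc=0.086168, refl=0.086168·0.904762=0.0780; V=0.095238+0.086168+0.077961=0.2594
k=3 load: inc=0.077961, refl=0.077961·0.904762=0.0705; V=0.181406+0.077961+0.070536=0.3299
k=4 src: inc=0.070536, refl=0.070536·0.904762=0.0638; V=0.259367+0.070536+0.063819=0.3937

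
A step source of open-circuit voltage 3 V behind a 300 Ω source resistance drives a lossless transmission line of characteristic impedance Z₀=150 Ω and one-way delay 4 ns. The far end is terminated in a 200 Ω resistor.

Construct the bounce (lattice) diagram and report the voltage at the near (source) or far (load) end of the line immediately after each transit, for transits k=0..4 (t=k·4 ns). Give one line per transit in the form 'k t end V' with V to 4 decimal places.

0 0 source 1.0000
1 4 load 1.1429
2 8 source 1.1905
3 12 load 1.1973
4 16 source 1.1995

Γ_L=0.142857, Γ_S=0.333333; launch V₁=3·150/450=1.000000
k=0 src: V=1.0000
k=1 load: inc=1.000000, refl=1.000000·0.142857=0.1429; V=0.000000+1.000000+0.142857=1.1429
k=2 src: inc=0.142857, refl=0.142857·0.333333=0.0476; V=1.000000+0.142857+0.047619=1.1905
k=3 load: inc=0.047619, refl=0.047619·0.142857=0.0068; V=1.142857+0.047619+0.006803=1.1973
k=4 src: inc=0.006803, refl=0.006803·0.333333=0.0023; V=1.190476+0.006803+0.002268=1.1995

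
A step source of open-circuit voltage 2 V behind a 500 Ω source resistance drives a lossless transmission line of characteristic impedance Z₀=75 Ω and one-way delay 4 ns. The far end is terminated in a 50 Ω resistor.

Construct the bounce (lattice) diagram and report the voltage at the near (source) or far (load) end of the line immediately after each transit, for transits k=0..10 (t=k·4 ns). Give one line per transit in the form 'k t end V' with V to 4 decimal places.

Γ_L=-0.200000, Γ_S=0.739130; launch V₁=2·75/575=0.260870
k=0 src: V=0.2609
k=1 load: inc=0.260870, refl=0.260870·-0.200000=-0.0522; V=0.000000+0.260870+-0.052174=0.2087
k=2 src: inc=-0.052174, refl=-0.052174·0.739130=-0.0386; V=0.260870+-0.052174+-0.038563=0.1701
k=3 load: inc=-0.038563, refl=-0.038563·-0.200000=0.0077; V=0.208696+-0.038563+0.007713=0.1778
k=4 src: inc=0.007713, refl=0.007713·0.739130=0.0057; V=0.170132+0.007713+0.005701=0.1835
k=5 load: inc=0.005701, refl=0.005701·-0.200000=-0.0011; V=0.177845+0.005701+-0.001140=0.1824
k=6 src: inc=-0.001140, refl=-0.001140·0.739130=-0.0008; V=0.183546+-0.001140+-0.000843=0.1816
k=7 load: inc=-0.000843, refl=-0.000843·-0.200000=0.0002; V=0.182406+-0.000843+0.000169=0.1817
k=8 src: inc=0.000169, refl=0.000169·0.739130=0.0001; V=0.181563+0.000169+0.000125=0.1819
k=9 load: inc=0.000125, refl=0.000125·-0.200000=-0.0000; V=0.181731+0.000125+-0.000025=0.1818
k=10 src: inc=-0.000025, refl=-0.000025·0.739130=-0.0000; V=0.181856+-0.000025+-0.000018=0.1818

0 0 source 0.2609
1 4 load 0.2087
2 8 source 0.1701
3 12 load 0.1778
4 16 source 0.1835
5 20 load 0.1824
6 24 source 0.1816
7 28 load 0.1817
8 32 source 0.1819
9 36 load 0.1818
10 40 source 0.1818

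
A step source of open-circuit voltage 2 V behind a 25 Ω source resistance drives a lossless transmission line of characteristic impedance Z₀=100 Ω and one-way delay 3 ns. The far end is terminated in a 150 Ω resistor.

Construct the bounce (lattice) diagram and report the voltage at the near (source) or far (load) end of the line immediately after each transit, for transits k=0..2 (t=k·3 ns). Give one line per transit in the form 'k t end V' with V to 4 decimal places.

Γ_L=0.200000, Γ_S=-0.600000; launch V₁=2·100/125=1.600000
k=0 src: V=1.6000
k=1 load: inc=1.600000, refl=1.600000·0.200000=0.3200; V=0.000000+1.600000+0.320000=1.9200
k=2 src: inc=0.320000, refl=0.320000·-0.600000=-0.1920; V=1.600000+0.320000+-0.192000=1.7280

0 0 source 1.6000
1 3 load 1.9200
2 6 source 1.7280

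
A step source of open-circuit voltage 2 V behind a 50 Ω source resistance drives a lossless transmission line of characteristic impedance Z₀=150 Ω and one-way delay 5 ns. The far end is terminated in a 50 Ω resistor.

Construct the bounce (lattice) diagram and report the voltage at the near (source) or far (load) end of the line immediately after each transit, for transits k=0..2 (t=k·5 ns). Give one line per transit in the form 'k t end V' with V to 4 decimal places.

0 0 source 1.5000
1 5 load 0.7500
2 10 source 1.1250

Γ_L=-0.500000, Γ_S=-0.500000; launch V₁=2·150/200=1.500000
k=0 src: V=1.5000
k=1 load: inc=1.500000, refl=1.500000·-0.500000=-0.7500; V=0.000000+1.500000+-0.750000=0.7500
k=2 src: inc=-0.750000, refl=-0.750000·-0.500000=0.3750; V=1.500000+-0.750000+0.375000=1.1250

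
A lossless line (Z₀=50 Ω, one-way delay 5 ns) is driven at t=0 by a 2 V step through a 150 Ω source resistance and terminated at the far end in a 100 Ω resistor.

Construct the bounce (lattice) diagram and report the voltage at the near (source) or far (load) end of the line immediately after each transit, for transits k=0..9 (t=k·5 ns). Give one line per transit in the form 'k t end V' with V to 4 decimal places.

Γ_L=0.333333, Γ_S=0.500000; launch V₁=2·50/200=0.500000
k=0 src: V=0.5000
k=1 load: inc=0.500000, refl=0.500000·0.333333=0.1667; V=0.000000+0.500000+0.166667=0.6667
k=2 src: inc=0.166667, refl=0.166667·0.500000=0.0833; V=0.500000+0.166667+0.083333=0.7500
k=3 load: inc=0.083333, refl=0.083333·0.333333=0.0278; V=0.666667+0.083333+0.027778=0.7778
k=4 src: inc=0.027778, refl=0.027778·0.500000=0.0139; V=0.750000+0.027778+0.013889=0.7917
k=5 load: inc=0.013889, refl=0.013889·0.333333=0.0046; V=0.777778+0.013889+0.004630=0.7963
k=6 src: inc=0.004630, refl=0.004630·0.500000=0.0023; V=0.791667+0.004630+0.002315=0.7986
k=7 load: inc=0.002315, refl=0.002315·0.333333=0.0008; V=0.796296+0.002315+0.000772=0.7994
k=8 src: inc=0.000772, refl=0.000772·0.500000=0.0004; V=0.798611+0.000772+0.000386=0.7998
k=9 load: inc=0.000386, refl=0.000386·0.333333=0.0001; V=0.799383+0.000386+0.000129=0.7999

0 0 source 0.5000
1 5 load 0.6667
2 10 source 0.7500
3 15 load 0.7778
4 20 source 0.7917
5 25 load 0.7963
6 30 source 0.7986
7 35 load 0.7994
8 40 source 0.7998
9 45 load 0.7999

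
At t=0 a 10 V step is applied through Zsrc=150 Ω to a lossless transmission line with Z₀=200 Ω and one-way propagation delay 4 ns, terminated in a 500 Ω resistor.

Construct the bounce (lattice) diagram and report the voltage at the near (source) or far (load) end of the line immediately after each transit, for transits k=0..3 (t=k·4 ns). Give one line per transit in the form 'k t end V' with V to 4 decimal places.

0 0 source 5.7143
1 4 load 8.1633
2 8 source 7.8134
3 12 load 7.6635

Γ_L=0.428571, Γ_S=-0.142857; launch V₁=10·200/350=5.714286
k=0 src: V=5.7143
k=1 load: inc=5.714286, refl=5.714286·0.428571=2.4490; V=0.000000+5.714286+2.448980=8.1633
k=2 src: inc=2.448980, refl=2.448980·-0.142857=-0.3499; V=5.714286+2.448980+-0.349854=7.8134
k=3 load: inc=-0.349854, refl=-0.349854·0.428571=-0.1499; V=8.163265+-0.349854+-0.149938=7.6635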